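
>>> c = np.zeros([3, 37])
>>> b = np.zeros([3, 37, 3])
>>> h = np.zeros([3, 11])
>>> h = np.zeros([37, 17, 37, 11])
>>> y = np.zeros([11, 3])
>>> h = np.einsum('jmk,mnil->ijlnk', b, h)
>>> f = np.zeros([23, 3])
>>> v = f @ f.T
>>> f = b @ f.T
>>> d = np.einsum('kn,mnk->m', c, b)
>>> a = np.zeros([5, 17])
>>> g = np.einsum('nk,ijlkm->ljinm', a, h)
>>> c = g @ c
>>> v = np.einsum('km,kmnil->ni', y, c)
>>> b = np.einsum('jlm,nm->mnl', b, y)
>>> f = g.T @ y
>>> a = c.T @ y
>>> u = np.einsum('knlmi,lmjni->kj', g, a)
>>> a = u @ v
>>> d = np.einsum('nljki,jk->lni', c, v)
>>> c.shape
(11, 3, 37, 5, 37)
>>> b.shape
(3, 11, 37)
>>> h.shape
(37, 3, 11, 17, 3)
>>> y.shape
(11, 3)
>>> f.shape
(3, 5, 37, 3, 3)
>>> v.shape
(37, 5)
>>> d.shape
(3, 11, 37)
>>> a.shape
(11, 5)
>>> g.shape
(11, 3, 37, 5, 3)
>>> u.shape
(11, 37)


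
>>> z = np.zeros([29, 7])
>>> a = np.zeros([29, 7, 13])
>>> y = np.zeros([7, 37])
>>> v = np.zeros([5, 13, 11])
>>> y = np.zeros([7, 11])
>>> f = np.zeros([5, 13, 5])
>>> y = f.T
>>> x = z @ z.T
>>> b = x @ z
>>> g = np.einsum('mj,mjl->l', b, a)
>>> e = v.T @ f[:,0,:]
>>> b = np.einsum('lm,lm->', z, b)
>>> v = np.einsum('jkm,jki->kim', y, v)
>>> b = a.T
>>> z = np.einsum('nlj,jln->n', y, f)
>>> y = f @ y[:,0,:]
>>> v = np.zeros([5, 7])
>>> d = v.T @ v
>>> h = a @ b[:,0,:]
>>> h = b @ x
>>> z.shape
(5,)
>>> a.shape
(29, 7, 13)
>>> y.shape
(5, 13, 5)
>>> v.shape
(5, 7)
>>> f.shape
(5, 13, 5)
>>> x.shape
(29, 29)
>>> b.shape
(13, 7, 29)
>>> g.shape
(13,)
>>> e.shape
(11, 13, 5)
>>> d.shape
(7, 7)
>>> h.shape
(13, 7, 29)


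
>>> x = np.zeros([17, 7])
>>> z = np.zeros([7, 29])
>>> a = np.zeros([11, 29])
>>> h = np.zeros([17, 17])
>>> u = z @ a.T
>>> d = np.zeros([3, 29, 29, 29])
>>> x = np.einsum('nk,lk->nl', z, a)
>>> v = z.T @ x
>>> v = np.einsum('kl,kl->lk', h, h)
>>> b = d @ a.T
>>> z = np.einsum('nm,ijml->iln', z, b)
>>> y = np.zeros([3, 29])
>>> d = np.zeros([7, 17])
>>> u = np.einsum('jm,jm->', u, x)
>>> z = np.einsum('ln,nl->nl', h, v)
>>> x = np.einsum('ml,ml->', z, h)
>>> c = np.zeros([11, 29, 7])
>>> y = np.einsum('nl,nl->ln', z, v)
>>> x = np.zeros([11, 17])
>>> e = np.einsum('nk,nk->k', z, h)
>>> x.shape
(11, 17)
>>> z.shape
(17, 17)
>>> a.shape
(11, 29)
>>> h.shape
(17, 17)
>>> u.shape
()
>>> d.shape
(7, 17)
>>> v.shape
(17, 17)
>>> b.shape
(3, 29, 29, 11)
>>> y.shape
(17, 17)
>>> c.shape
(11, 29, 7)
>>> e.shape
(17,)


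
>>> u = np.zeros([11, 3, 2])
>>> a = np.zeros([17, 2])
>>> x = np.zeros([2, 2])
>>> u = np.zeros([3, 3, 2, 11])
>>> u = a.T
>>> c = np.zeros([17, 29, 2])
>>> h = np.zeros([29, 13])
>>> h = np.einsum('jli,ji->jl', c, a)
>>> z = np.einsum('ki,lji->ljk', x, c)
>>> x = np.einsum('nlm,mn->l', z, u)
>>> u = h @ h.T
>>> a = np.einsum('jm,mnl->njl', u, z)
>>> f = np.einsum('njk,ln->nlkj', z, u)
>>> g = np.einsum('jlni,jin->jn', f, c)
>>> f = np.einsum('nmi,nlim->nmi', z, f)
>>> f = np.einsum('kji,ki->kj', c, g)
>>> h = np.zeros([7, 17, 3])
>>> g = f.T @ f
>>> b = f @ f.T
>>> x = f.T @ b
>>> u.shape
(17, 17)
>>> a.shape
(29, 17, 2)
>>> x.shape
(29, 17)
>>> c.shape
(17, 29, 2)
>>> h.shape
(7, 17, 3)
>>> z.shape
(17, 29, 2)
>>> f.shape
(17, 29)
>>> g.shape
(29, 29)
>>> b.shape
(17, 17)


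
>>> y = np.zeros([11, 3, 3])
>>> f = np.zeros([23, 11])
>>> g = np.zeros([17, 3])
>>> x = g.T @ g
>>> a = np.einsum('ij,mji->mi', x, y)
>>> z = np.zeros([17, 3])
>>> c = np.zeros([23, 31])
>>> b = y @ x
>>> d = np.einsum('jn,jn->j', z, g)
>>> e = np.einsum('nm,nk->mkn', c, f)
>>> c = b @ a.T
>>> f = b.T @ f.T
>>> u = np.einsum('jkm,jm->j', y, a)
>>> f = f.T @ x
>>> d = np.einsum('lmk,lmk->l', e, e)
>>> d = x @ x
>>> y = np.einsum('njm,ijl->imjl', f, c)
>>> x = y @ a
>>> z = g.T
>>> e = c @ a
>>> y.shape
(11, 3, 3, 11)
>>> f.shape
(23, 3, 3)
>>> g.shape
(17, 3)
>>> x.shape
(11, 3, 3, 3)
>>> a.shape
(11, 3)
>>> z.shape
(3, 17)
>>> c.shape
(11, 3, 11)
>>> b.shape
(11, 3, 3)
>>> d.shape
(3, 3)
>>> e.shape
(11, 3, 3)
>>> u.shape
(11,)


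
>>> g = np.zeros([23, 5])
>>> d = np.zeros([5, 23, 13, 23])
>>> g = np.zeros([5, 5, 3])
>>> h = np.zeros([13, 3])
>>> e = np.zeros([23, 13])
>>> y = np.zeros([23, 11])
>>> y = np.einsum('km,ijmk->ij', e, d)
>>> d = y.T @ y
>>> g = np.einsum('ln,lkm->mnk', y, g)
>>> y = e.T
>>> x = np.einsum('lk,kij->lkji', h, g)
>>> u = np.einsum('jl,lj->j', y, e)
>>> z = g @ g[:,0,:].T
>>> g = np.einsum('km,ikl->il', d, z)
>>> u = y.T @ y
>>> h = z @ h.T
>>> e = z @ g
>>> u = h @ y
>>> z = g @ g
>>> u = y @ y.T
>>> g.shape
(3, 3)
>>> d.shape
(23, 23)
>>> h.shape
(3, 23, 13)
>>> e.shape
(3, 23, 3)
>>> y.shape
(13, 23)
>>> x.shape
(13, 3, 5, 23)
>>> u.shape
(13, 13)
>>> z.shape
(3, 3)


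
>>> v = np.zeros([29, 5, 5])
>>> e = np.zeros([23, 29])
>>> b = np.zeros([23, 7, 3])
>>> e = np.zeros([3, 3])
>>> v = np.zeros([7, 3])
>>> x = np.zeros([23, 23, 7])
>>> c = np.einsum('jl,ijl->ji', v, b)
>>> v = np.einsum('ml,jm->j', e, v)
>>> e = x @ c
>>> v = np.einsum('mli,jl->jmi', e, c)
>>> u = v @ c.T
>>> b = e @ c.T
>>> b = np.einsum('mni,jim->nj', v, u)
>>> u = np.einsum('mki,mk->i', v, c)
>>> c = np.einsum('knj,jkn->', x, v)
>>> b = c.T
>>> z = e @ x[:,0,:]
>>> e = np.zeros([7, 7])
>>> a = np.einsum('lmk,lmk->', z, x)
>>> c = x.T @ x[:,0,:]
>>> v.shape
(7, 23, 23)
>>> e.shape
(7, 7)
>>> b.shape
()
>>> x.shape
(23, 23, 7)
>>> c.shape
(7, 23, 7)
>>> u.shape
(23,)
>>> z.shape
(23, 23, 7)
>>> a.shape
()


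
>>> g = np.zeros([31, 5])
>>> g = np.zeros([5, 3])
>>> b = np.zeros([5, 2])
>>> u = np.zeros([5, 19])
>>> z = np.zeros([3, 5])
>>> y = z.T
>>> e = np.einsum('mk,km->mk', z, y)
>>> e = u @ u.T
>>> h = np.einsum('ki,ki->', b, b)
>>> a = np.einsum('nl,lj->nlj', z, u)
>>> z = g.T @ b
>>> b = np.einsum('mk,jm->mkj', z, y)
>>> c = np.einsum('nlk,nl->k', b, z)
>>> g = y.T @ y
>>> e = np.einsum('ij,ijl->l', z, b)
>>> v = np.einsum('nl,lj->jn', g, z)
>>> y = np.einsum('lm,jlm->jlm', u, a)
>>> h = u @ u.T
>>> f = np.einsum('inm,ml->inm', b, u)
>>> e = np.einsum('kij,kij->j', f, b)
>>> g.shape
(3, 3)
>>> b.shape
(3, 2, 5)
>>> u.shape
(5, 19)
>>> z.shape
(3, 2)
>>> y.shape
(3, 5, 19)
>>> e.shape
(5,)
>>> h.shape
(5, 5)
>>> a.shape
(3, 5, 19)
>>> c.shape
(5,)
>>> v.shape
(2, 3)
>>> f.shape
(3, 2, 5)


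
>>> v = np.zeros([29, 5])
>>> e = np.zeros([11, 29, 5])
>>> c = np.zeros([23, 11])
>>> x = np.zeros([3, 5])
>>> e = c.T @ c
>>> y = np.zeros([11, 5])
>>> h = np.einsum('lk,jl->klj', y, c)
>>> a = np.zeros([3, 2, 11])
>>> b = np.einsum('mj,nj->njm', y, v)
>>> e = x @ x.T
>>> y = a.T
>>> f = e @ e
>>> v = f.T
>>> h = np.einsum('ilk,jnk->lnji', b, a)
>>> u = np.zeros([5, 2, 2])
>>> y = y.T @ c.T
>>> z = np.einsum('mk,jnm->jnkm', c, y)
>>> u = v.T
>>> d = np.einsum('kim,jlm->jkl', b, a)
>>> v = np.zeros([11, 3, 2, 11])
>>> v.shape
(11, 3, 2, 11)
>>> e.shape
(3, 3)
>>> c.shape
(23, 11)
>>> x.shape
(3, 5)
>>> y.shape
(3, 2, 23)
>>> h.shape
(5, 2, 3, 29)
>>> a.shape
(3, 2, 11)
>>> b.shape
(29, 5, 11)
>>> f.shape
(3, 3)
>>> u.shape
(3, 3)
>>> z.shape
(3, 2, 11, 23)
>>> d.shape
(3, 29, 2)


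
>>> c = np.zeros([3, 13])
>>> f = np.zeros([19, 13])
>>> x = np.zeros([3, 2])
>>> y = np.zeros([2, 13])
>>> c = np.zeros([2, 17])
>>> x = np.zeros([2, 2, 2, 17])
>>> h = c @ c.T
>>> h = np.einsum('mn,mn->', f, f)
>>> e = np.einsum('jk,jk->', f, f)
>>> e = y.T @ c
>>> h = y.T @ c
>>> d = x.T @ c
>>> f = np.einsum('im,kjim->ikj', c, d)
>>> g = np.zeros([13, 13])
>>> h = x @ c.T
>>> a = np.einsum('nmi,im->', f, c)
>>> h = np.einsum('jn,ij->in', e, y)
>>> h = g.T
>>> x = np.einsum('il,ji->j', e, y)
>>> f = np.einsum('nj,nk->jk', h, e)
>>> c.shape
(2, 17)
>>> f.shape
(13, 17)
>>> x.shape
(2,)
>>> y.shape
(2, 13)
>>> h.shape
(13, 13)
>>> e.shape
(13, 17)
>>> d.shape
(17, 2, 2, 17)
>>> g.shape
(13, 13)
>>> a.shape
()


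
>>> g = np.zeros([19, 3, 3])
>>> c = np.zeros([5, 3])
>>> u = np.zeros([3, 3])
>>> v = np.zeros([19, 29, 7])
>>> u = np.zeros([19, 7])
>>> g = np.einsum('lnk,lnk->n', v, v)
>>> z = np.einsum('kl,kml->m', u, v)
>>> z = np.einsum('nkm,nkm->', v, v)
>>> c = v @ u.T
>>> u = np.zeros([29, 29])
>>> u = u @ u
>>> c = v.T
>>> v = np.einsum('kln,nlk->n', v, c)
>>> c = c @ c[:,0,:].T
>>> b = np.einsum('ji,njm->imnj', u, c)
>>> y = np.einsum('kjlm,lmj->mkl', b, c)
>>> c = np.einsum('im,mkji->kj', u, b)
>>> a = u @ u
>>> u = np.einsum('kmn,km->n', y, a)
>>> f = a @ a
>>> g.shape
(29,)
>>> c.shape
(7, 7)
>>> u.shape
(7,)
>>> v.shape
(7,)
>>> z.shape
()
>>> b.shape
(29, 7, 7, 29)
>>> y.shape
(29, 29, 7)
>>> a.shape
(29, 29)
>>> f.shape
(29, 29)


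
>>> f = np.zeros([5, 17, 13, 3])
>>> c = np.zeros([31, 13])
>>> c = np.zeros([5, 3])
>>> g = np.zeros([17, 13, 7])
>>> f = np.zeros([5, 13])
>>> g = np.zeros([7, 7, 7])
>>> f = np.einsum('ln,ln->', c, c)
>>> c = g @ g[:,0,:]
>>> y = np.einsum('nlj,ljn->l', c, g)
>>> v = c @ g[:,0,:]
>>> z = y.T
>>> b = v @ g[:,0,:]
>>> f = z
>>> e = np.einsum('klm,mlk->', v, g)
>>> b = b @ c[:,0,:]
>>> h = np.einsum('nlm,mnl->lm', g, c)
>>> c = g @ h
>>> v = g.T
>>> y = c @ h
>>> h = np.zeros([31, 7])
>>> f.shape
(7,)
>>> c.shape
(7, 7, 7)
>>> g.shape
(7, 7, 7)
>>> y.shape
(7, 7, 7)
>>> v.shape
(7, 7, 7)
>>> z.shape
(7,)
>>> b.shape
(7, 7, 7)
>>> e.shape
()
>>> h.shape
(31, 7)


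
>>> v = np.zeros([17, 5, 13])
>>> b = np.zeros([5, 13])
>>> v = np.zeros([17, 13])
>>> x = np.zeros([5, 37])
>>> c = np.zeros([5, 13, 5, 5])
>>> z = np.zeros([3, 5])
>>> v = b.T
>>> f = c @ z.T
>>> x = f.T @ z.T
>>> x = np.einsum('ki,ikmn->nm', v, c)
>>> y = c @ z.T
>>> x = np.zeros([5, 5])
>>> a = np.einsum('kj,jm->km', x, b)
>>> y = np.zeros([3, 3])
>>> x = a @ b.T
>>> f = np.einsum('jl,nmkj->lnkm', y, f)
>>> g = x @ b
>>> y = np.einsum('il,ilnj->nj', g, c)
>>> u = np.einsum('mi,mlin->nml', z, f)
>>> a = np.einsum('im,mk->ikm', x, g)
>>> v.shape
(13, 5)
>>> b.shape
(5, 13)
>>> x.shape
(5, 5)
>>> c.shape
(5, 13, 5, 5)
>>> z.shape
(3, 5)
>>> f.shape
(3, 5, 5, 13)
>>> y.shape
(5, 5)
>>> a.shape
(5, 13, 5)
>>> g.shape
(5, 13)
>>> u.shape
(13, 3, 5)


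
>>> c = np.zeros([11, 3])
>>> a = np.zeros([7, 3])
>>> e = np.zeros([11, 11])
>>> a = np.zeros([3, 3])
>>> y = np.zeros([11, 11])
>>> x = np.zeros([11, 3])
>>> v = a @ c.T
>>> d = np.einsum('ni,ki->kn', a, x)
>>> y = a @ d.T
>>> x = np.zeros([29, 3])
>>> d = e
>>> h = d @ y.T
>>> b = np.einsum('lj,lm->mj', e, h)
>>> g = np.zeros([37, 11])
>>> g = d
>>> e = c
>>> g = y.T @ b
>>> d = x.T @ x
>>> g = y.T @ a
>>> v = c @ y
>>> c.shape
(11, 3)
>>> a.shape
(3, 3)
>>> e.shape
(11, 3)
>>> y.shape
(3, 11)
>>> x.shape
(29, 3)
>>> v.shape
(11, 11)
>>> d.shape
(3, 3)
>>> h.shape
(11, 3)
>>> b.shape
(3, 11)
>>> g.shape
(11, 3)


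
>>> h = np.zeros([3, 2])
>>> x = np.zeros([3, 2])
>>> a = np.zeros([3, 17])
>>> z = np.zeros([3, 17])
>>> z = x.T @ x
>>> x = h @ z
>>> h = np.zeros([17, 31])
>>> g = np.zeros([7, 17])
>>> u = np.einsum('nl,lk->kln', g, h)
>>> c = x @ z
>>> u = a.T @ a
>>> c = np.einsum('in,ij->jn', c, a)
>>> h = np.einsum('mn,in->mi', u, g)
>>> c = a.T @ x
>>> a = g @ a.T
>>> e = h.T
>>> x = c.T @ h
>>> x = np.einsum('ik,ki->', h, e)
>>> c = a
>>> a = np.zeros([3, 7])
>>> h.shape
(17, 7)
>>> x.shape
()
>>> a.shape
(3, 7)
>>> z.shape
(2, 2)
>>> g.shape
(7, 17)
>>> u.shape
(17, 17)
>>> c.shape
(7, 3)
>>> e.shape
(7, 17)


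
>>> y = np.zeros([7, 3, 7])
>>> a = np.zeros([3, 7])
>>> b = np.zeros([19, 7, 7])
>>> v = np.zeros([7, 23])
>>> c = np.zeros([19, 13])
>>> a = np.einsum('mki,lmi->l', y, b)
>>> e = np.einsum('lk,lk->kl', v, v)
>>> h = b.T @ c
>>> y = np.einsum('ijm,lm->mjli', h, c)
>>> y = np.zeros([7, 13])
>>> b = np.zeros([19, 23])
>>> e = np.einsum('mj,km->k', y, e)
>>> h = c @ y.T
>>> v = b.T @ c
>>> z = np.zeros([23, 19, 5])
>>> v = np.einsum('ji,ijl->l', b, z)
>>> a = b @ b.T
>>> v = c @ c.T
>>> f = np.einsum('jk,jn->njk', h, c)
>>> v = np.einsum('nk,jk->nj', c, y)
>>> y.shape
(7, 13)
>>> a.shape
(19, 19)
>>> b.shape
(19, 23)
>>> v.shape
(19, 7)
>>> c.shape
(19, 13)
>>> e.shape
(23,)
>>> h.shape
(19, 7)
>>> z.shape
(23, 19, 5)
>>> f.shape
(13, 19, 7)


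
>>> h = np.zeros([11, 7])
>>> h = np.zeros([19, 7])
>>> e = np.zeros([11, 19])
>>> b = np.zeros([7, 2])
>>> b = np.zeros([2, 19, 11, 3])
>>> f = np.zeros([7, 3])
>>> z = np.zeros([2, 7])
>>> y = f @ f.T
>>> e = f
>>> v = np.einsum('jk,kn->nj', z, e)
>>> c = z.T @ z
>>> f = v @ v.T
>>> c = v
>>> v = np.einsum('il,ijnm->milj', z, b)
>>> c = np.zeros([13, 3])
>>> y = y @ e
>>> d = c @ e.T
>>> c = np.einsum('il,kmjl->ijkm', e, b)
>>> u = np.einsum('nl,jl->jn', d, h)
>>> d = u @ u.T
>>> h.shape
(19, 7)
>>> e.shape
(7, 3)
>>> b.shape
(2, 19, 11, 3)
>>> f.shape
(3, 3)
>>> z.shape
(2, 7)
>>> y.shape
(7, 3)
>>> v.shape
(3, 2, 7, 19)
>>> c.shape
(7, 11, 2, 19)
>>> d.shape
(19, 19)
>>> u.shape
(19, 13)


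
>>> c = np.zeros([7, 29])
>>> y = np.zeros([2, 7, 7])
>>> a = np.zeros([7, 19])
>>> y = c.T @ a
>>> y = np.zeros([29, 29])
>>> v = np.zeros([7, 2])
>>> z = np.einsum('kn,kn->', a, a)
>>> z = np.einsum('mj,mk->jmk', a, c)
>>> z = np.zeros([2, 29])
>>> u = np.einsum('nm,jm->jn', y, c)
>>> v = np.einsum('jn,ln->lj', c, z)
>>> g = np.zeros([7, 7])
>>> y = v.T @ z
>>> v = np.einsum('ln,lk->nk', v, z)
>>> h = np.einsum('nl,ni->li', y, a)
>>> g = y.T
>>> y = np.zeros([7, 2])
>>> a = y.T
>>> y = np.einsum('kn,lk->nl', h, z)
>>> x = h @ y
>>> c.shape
(7, 29)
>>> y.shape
(19, 2)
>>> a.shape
(2, 7)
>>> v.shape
(7, 29)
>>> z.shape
(2, 29)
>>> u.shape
(7, 29)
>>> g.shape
(29, 7)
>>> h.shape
(29, 19)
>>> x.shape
(29, 2)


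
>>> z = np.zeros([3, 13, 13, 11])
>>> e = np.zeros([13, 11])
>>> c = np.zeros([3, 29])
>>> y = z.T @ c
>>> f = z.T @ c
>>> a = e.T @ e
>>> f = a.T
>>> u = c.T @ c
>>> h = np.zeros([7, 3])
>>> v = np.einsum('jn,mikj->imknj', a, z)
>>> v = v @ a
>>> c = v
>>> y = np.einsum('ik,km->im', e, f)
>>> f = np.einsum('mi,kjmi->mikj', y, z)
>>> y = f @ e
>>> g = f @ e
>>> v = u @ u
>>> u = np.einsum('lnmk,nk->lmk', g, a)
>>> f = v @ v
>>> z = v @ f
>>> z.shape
(29, 29)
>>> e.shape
(13, 11)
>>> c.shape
(13, 3, 13, 11, 11)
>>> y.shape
(13, 11, 3, 11)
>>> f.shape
(29, 29)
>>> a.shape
(11, 11)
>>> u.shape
(13, 3, 11)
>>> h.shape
(7, 3)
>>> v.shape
(29, 29)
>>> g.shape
(13, 11, 3, 11)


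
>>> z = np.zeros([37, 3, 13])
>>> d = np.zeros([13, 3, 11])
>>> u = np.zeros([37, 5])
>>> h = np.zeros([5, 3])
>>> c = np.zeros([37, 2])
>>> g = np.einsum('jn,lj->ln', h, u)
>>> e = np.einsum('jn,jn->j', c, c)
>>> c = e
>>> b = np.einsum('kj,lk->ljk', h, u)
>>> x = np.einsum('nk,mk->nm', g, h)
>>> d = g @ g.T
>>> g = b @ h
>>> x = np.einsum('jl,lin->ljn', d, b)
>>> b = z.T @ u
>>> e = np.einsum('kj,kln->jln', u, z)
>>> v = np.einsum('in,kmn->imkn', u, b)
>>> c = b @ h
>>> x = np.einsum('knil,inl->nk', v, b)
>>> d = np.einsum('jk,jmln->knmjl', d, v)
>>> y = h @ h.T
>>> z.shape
(37, 3, 13)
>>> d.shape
(37, 5, 3, 37, 13)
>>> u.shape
(37, 5)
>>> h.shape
(5, 3)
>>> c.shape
(13, 3, 3)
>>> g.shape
(37, 3, 3)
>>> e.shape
(5, 3, 13)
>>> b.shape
(13, 3, 5)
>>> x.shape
(3, 37)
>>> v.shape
(37, 3, 13, 5)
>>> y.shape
(5, 5)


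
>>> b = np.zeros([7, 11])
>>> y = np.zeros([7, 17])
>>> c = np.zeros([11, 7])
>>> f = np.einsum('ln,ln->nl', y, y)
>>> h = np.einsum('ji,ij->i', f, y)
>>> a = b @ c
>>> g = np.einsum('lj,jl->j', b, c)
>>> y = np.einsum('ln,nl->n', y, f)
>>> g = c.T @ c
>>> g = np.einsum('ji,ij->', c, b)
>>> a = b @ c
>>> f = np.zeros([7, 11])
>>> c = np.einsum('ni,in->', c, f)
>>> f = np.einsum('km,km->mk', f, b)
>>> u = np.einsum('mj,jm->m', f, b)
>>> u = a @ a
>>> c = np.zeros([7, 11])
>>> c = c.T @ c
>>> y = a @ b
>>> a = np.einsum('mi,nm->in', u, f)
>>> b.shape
(7, 11)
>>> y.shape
(7, 11)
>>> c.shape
(11, 11)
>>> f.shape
(11, 7)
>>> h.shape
(7,)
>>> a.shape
(7, 11)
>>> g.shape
()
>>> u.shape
(7, 7)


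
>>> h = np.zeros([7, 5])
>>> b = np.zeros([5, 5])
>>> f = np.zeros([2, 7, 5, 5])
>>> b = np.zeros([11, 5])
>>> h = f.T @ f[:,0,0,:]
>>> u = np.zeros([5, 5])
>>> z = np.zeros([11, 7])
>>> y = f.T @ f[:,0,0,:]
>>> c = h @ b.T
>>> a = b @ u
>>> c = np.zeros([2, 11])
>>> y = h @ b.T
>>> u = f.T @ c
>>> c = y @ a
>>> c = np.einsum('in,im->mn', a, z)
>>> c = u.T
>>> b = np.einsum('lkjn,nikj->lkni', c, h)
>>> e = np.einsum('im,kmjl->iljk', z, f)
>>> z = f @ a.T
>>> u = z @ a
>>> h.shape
(5, 5, 7, 5)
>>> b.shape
(11, 7, 5, 5)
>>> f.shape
(2, 7, 5, 5)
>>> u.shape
(2, 7, 5, 5)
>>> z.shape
(2, 7, 5, 11)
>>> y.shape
(5, 5, 7, 11)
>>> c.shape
(11, 7, 5, 5)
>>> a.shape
(11, 5)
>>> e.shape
(11, 5, 5, 2)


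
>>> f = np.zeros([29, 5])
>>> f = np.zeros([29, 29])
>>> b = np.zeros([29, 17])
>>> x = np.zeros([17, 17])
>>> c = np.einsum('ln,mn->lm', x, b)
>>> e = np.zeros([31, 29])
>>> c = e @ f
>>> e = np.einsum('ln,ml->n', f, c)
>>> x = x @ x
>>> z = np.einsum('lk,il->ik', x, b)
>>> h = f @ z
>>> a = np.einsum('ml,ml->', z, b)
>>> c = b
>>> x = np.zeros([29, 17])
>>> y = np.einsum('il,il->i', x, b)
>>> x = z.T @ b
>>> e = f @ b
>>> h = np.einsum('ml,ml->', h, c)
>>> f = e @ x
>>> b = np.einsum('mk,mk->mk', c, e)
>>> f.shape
(29, 17)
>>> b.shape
(29, 17)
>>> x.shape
(17, 17)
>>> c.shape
(29, 17)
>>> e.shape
(29, 17)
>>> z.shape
(29, 17)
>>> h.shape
()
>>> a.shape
()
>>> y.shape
(29,)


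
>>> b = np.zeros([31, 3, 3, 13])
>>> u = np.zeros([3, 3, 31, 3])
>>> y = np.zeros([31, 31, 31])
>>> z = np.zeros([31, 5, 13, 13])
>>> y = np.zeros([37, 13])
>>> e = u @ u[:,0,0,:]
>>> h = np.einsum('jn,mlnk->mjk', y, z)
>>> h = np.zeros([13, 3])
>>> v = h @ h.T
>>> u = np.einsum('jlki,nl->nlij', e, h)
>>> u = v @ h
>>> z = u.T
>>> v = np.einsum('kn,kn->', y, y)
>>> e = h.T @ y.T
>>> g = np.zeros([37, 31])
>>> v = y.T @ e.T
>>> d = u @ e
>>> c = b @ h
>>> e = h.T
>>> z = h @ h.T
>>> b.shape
(31, 3, 3, 13)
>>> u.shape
(13, 3)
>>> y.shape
(37, 13)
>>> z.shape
(13, 13)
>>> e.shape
(3, 13)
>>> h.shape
(13, 3)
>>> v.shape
(13, 3)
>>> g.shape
(37, 31)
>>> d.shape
(13, 37)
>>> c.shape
(31, 3, 3, 3)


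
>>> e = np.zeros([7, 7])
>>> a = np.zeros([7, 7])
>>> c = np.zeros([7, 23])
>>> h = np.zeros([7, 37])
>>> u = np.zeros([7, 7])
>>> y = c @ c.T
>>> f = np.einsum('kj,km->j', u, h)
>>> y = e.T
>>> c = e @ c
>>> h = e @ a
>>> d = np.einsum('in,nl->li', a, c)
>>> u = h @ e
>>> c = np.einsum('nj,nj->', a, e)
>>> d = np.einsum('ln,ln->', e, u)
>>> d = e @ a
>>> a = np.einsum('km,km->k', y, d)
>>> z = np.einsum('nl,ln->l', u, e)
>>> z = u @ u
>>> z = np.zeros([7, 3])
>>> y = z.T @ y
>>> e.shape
(7, 7)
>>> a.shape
(7,)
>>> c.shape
()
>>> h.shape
(7, 7)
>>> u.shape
(7, 7)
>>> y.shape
(3, 7)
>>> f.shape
(7,)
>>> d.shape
(7, 7)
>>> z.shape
(7, 3)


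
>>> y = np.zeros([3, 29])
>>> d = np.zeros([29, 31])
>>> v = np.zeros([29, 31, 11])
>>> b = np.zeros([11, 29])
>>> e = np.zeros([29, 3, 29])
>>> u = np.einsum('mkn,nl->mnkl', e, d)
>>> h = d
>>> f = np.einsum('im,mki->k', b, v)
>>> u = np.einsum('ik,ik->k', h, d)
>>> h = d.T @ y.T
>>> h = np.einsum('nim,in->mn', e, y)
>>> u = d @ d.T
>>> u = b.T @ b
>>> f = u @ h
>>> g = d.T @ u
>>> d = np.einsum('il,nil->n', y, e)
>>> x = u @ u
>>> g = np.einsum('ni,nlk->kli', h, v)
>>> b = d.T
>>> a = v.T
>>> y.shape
(3, 29)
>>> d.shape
(29,)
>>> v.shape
(29, 31, 11)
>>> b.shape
(29,)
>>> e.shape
(29, 3, 29)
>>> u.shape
(29, 29)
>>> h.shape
(29, 29)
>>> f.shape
(29, 29)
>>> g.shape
(11, 31, 29)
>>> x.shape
(29, 29)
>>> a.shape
(11, 31, 29)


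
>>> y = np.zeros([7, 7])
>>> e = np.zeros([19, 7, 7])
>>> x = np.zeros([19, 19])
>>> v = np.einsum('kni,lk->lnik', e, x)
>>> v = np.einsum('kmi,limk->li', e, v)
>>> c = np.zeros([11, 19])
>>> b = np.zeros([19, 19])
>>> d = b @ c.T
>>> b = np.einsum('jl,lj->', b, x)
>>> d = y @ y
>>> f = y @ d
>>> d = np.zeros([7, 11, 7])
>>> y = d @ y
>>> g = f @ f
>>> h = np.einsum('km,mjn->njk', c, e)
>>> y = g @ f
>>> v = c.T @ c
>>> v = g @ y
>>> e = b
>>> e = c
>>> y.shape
(7, 7)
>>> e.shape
(11, 19)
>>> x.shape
(19, 19)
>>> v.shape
(7, 7)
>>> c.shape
(11, 19)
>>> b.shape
()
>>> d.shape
(7, 11, 7)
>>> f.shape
(7, 7)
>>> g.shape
(7, 7)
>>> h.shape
(7, 7, 11)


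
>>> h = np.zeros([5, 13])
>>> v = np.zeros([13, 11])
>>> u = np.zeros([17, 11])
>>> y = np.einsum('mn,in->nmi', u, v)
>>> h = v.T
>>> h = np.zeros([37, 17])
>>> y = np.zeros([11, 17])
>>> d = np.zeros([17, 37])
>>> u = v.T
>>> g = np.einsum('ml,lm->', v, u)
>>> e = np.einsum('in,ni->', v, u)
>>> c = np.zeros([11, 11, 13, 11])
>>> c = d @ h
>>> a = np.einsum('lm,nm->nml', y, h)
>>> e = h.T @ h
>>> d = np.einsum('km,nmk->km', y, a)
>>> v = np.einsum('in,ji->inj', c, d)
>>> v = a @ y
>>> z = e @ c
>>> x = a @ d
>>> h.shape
(37, 17)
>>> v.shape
(37, 17, 17)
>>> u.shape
(11, 13)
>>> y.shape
(11, 17)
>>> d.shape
(11, 17)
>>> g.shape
()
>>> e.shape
(17, 17)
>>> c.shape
(17, 17)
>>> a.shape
(37, 17, 11)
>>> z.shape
(17, 17)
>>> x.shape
(37, 17, 17)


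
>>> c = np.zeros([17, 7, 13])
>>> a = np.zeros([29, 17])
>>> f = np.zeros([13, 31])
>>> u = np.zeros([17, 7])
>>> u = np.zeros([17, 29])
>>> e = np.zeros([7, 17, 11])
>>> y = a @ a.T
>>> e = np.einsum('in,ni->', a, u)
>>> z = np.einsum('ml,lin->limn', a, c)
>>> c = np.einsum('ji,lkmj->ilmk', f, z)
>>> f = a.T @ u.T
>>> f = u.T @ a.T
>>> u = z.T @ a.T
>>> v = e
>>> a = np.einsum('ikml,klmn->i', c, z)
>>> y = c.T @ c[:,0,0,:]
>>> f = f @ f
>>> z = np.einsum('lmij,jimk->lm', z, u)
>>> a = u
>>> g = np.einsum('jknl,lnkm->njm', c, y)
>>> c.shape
(31, 17, 29, 7)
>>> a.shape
(13, 29, 7, 29)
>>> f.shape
(29, 29)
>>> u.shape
(13, 29, 7, 29)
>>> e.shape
()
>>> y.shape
(7, 29, 17, 7)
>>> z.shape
(17, 7)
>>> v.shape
()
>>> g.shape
(29, 31, 7)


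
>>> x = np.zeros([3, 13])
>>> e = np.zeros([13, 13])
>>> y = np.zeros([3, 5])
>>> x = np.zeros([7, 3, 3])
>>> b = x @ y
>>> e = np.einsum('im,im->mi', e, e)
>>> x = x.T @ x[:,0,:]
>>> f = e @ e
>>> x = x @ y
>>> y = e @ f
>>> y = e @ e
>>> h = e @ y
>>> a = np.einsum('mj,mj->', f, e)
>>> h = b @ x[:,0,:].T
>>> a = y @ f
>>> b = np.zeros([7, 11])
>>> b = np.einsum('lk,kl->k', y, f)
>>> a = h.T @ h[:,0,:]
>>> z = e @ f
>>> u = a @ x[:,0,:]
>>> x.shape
(3, 3, 5)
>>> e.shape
(13, 13)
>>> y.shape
(13, 13)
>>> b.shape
(13,)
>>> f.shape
(13, 13)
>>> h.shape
(7, 3, 3)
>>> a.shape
(3, 3, 3)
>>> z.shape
(13, 13)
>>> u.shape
(3, 3, 5)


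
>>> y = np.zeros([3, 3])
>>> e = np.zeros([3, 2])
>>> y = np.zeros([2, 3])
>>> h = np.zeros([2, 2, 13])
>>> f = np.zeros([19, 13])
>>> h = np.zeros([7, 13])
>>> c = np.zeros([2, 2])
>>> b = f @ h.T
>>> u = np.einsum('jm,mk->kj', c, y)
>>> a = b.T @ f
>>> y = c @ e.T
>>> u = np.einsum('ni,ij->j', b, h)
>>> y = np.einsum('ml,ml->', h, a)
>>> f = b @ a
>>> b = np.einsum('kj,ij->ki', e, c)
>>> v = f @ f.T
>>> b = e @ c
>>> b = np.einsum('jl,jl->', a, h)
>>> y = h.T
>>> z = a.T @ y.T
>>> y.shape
(13, 7)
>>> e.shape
(3, 2)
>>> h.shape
(7, 13)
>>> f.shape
(19, 13)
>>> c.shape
(2, 2)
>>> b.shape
()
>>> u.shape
(13,)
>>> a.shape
(7, 13)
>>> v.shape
(19, 19)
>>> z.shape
(13, 13)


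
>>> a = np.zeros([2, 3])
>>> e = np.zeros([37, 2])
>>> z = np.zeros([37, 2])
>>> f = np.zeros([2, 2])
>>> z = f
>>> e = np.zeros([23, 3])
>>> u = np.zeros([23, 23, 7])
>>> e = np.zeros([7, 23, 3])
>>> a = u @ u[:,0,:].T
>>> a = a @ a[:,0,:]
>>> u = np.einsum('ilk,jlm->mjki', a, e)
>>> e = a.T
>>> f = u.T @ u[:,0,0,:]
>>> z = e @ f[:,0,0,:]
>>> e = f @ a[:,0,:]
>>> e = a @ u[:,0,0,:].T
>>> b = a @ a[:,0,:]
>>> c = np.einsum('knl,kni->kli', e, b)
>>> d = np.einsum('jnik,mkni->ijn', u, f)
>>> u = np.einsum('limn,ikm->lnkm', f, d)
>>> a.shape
(23, 23, 23)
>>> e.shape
(23, 23, 3)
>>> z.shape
(23, 23, 23)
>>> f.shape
(23, 23, 7, 23)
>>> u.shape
(23, 23, 3, 7)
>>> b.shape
(23, 23, 23)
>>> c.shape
(23, 3, 23)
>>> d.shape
(23, 3, 7)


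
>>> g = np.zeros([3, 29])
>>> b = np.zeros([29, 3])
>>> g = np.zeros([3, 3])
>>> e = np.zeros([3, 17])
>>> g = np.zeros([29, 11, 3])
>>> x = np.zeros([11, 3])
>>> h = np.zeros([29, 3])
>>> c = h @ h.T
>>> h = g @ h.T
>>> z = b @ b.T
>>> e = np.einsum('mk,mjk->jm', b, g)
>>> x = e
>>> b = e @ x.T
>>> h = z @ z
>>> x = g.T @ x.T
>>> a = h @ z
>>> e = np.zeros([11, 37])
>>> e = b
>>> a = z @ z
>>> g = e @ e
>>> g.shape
(11, 11)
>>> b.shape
(11, 11)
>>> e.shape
(11, 11)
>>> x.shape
(3, 11, 11)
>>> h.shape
(29, 29)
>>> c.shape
(29, 29)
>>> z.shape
(29, 29)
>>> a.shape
(29, 29)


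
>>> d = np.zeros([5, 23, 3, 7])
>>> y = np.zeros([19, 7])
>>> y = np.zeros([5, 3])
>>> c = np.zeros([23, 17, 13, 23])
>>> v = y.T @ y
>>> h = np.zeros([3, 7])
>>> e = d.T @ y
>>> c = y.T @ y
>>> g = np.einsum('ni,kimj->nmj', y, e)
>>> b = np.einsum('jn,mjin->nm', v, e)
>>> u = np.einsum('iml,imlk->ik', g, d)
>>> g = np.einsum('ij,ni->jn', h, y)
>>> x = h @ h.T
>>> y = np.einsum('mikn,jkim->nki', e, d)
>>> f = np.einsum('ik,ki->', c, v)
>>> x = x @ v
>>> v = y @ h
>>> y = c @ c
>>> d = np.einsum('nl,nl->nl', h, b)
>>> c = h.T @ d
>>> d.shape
(3, 7)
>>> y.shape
(3, 3)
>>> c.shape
(7, 7)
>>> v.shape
(3, 23, 7)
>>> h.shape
(3, 7)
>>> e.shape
(7, 3, 23, 3)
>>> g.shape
(7, 5)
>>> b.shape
(3, 7)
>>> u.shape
(5, 7)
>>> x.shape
(3, 3)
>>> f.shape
()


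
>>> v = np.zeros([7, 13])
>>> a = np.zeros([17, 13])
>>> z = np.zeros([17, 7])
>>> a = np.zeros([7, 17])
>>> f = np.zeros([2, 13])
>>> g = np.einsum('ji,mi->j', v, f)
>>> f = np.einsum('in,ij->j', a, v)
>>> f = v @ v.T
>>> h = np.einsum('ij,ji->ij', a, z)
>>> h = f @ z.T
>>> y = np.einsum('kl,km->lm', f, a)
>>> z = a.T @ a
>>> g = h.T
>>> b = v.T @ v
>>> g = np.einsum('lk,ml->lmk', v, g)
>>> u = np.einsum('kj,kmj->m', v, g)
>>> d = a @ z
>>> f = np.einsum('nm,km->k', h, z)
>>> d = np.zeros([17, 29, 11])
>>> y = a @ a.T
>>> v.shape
(7, 13)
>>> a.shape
(7, 17)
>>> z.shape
(17, 17)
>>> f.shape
(17,)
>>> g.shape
(7, 17, 13)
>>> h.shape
(7, 17)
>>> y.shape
(7, 7)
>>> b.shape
(13, 13)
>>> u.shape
(17,)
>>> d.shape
(17, 29, 11)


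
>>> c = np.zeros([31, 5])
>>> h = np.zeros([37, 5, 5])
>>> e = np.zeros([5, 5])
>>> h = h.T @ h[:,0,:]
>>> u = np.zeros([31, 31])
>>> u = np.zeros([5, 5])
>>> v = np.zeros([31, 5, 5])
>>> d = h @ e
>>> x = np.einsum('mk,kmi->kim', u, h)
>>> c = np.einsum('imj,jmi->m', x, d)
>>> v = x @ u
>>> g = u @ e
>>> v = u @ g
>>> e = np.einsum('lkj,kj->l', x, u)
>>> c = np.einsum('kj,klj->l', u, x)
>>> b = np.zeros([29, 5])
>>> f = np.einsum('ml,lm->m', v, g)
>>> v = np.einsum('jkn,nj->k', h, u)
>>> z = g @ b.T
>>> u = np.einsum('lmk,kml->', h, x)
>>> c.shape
(5,)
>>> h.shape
(5, 5, 5)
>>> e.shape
(5,)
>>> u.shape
()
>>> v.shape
(5,)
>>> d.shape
(5, 5, 5)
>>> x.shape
(5, 5, 5)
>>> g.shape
(5, 5)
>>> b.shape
(29, 5)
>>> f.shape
(5,)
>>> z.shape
(5, 29)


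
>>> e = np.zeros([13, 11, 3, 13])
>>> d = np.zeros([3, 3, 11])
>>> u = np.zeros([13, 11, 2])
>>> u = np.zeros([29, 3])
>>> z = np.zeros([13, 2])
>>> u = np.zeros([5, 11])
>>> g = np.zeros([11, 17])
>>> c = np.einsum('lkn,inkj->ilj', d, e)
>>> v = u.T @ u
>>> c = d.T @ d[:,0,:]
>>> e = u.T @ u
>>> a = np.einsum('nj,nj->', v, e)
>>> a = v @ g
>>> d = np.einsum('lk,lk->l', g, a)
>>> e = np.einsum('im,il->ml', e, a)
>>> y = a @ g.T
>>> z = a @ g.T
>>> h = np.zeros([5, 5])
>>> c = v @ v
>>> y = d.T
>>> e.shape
(11, 17)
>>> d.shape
(11,)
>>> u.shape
(5, 11)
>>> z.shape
(11, 11)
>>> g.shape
(11, 17)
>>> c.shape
(11, 11)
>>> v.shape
(11, 11)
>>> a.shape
(11, 17)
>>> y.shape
(11,)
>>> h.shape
(5, 5)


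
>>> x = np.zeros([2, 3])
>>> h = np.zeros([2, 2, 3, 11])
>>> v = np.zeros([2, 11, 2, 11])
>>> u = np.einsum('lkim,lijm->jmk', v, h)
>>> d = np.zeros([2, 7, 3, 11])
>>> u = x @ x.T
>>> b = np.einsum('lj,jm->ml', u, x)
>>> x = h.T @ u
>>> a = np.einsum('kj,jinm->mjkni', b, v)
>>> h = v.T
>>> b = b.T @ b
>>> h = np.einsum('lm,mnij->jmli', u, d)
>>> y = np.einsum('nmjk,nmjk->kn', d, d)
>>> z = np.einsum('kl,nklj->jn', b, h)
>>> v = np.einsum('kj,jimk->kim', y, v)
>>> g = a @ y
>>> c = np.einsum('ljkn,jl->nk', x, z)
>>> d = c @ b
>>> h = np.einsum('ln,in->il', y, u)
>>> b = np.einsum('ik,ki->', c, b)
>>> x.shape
(11, 3, 2, 2)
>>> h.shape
(2, 11)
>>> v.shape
(11, 11, 2)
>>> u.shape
(2, 2)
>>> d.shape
(2, 2)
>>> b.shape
()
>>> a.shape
(11, 2, 3, 2, 11)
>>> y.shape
(11, 2)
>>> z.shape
(3, 11)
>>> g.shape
(11, 2, 3, 2, 2)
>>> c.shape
(2, 2)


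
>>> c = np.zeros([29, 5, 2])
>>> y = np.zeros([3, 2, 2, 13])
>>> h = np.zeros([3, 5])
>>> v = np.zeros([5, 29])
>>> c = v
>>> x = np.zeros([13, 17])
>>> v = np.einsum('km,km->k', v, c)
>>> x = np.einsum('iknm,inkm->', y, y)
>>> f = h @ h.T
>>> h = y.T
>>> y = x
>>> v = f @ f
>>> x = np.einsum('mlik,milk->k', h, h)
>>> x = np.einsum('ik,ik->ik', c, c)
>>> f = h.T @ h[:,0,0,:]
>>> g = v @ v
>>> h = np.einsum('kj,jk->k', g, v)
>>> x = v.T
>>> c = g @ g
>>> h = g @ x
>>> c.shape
(3, 3)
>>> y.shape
()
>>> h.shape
(3, 3)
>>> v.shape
(3, 3)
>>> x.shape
(3, 3)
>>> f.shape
(3, 2, 2, 3)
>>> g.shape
(3, 3)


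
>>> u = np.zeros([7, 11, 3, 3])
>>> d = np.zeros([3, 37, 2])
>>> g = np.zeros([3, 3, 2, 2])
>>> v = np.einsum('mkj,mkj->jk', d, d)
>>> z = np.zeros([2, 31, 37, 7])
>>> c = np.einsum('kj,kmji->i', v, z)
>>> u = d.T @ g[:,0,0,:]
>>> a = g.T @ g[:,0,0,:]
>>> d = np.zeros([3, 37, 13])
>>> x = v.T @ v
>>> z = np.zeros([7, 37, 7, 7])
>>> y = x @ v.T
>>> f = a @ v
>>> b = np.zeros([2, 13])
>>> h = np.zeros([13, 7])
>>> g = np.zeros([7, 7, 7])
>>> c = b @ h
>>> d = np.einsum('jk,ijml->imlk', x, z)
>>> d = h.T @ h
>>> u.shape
(2, 37, 2)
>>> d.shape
(7, 7)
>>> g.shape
(7, 7, 7)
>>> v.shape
(2, 37)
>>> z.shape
(7, 37, 7, 7)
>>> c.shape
(2, 7)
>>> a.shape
(2, 2, 3, 2)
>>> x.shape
(37, 37)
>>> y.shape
(37, 2)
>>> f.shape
(2, 2, 3, 37)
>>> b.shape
(2, 13)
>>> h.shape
(13, 7)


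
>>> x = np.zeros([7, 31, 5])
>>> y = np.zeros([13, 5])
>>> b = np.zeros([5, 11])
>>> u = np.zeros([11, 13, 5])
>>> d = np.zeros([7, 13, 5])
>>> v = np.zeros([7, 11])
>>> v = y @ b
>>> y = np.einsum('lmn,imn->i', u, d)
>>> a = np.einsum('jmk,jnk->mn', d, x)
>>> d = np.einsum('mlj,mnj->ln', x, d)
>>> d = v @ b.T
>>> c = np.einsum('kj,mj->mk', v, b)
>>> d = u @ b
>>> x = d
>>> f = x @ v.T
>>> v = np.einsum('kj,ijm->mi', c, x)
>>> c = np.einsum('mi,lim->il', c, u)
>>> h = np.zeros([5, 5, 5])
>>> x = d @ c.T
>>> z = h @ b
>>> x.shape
(11, 13, 13)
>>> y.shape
(7,)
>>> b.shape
(5, 11)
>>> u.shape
(11, 13, 5)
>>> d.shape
(11, 13, 11)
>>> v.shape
(11, 11)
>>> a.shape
(13, 31)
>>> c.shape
(13, 11)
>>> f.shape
(11, 13, 13)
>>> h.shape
(5, 5, 5)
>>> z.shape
(5, 5, 11)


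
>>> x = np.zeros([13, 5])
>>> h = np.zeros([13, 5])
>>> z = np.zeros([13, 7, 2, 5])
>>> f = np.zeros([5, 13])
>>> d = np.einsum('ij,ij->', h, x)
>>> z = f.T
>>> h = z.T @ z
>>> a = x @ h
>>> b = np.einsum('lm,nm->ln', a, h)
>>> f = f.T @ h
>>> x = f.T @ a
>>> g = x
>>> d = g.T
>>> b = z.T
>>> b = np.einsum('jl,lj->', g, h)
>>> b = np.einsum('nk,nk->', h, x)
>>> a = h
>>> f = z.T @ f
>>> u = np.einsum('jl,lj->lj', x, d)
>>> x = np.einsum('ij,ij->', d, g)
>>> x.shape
()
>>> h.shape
(5, 5)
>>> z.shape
(13, 5)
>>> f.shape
(5, 5)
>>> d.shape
(5, 5)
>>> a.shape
(5, 5)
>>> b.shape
()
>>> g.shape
(5, 5)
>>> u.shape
(5, 5)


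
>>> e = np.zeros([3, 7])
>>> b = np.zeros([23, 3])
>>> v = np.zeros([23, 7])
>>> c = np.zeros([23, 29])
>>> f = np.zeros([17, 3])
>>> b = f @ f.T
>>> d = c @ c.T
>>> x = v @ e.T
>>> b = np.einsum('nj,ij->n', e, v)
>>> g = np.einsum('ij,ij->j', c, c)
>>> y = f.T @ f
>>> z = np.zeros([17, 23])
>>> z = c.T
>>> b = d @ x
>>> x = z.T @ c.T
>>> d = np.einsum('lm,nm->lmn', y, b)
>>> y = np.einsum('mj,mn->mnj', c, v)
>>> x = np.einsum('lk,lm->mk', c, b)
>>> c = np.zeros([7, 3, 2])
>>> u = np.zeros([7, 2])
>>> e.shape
(3, 7)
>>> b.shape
(23, 3)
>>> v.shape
(23, 7)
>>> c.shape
(7, 3, 2)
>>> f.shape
(17, 3)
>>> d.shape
(3, 3, 23)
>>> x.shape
(3, 29)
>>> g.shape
(29,)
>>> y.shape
(23, 7, 29)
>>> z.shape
(29, 23)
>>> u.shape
(7, 2)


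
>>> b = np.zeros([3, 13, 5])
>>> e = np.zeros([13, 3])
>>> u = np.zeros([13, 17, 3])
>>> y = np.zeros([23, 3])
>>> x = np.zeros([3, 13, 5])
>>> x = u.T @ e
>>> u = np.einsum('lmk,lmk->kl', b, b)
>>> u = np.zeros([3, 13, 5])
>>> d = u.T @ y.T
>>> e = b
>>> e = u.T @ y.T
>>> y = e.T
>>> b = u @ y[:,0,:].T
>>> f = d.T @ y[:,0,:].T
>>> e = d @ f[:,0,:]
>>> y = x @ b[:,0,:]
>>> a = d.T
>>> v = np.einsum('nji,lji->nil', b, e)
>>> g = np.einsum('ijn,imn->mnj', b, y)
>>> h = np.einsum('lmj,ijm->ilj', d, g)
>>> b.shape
(3, 13, 23)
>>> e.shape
(5, 13, 23)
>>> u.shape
(3, 13, 5)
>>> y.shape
(3, 17, 23)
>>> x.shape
(3, 17, 3)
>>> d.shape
(5, 13, 23)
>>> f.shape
(23, 13, 23)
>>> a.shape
(23, 13, 5)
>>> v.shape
(3, 23, 5)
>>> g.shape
(17, 23, 13)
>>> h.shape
(17, 5, 23)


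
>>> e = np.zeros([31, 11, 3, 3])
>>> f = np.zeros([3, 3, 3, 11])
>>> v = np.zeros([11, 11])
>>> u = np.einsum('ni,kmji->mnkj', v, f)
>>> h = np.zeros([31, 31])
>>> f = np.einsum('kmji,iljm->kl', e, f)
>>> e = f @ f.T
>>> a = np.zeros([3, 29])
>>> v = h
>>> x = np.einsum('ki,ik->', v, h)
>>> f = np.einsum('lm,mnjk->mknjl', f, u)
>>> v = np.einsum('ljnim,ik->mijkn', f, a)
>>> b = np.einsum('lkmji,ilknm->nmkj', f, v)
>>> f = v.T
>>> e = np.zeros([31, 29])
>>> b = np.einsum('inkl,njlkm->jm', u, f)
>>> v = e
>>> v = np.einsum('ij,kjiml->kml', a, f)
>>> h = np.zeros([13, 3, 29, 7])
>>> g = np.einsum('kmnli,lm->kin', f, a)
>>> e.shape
(31, 29)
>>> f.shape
(11, 29, 3, 3, 31)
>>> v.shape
(11, 3, 31)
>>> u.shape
(3, 11, 3, 3)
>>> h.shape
(13, 3, 29, 7)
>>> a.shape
(3, 29)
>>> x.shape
()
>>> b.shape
(29, 31)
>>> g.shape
(11, 31, 3)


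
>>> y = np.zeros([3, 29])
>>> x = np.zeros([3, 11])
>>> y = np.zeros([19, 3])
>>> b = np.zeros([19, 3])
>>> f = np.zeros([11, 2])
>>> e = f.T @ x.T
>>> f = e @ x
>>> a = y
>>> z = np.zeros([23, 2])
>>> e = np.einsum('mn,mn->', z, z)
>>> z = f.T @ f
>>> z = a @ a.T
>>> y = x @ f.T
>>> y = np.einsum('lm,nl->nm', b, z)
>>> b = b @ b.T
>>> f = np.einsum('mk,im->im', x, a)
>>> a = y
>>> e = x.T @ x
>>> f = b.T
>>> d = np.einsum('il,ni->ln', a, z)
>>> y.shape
(19, 3)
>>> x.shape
(3, 11)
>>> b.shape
(19, 19)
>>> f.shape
(19, 19)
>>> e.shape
(11, 11)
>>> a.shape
(19, 3)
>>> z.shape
(19, 19)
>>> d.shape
(3, 19)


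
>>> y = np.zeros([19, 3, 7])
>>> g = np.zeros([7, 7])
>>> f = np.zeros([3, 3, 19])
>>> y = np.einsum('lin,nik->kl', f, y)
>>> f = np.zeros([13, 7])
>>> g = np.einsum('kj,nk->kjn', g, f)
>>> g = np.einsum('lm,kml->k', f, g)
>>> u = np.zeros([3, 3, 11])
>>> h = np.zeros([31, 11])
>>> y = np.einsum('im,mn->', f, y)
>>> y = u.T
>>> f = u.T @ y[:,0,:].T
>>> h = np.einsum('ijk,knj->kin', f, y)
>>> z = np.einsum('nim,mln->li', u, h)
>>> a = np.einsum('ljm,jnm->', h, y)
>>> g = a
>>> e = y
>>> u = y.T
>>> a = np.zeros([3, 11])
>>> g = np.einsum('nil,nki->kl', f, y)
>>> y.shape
(11, 3, 3)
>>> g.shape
(3, 11)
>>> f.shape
(11, 3, 11)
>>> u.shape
(3, 3, 11)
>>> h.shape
(11, 11, 3)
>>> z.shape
(11, 3)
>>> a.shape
(3, 11)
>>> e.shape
(11, 3, 3)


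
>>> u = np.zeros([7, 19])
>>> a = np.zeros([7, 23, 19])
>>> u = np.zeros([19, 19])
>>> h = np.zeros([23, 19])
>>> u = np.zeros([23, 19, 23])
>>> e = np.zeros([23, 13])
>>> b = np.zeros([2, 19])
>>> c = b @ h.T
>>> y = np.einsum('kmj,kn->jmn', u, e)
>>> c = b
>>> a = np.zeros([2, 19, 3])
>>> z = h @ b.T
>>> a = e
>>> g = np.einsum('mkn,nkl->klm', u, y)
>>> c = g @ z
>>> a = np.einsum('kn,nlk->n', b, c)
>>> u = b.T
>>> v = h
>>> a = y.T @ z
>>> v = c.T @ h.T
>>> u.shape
(19, 2)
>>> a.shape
(13, 19, 2)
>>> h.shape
(23, 19)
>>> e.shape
(23, 13)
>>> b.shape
(2, 19)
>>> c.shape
(19, 13, 2)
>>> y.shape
(23, 19, 13)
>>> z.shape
(23, 2)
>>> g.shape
(19, 13, 23)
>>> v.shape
(2, 13, 23)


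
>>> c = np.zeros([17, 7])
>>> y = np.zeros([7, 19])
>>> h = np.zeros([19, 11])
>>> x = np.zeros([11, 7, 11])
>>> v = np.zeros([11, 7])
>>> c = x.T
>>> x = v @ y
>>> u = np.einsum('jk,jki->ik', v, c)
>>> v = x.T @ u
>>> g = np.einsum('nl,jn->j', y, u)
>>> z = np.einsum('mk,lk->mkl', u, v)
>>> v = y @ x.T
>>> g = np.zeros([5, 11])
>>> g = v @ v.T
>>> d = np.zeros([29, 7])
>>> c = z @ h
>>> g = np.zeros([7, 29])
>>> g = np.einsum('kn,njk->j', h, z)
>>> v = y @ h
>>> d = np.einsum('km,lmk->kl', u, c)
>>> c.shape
(11, 7, 11)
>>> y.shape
(7, 19)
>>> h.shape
(19, 11)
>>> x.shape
(11, 19)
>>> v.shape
(7, 11)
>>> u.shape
(11, 7)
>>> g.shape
(7,)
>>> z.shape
(11, 7, 19)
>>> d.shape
(11, 11)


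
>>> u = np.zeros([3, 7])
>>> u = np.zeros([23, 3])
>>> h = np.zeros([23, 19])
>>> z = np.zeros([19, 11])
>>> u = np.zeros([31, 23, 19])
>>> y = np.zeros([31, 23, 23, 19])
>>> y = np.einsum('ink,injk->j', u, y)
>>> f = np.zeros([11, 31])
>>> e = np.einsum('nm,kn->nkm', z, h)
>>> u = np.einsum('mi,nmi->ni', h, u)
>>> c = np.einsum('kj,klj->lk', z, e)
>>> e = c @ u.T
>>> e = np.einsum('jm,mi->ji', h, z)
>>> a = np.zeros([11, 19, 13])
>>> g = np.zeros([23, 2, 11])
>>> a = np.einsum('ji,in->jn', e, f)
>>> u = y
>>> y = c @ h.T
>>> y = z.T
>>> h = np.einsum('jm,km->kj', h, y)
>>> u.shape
(23,)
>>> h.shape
(11, 23)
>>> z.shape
(19, 11)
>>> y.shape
(11, 19)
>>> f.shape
(11, 31)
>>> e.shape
(23, 11)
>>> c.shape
(23, 19)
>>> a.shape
(23, 31)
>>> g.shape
(23, 2, 11)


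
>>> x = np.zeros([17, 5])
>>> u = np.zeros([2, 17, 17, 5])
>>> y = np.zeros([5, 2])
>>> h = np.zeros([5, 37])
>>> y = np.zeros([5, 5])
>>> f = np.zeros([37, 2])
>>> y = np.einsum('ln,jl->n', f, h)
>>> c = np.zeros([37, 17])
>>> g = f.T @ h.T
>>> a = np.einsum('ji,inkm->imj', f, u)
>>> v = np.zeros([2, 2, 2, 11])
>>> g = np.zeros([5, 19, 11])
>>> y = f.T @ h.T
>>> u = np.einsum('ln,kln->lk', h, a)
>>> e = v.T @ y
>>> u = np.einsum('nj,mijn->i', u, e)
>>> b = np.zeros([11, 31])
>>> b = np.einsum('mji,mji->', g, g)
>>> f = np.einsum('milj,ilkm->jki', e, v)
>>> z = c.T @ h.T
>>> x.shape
(17, 5)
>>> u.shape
(2,)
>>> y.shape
(2, 5)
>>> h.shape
(5, 37)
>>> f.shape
(5, 2, 2)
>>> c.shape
(37, 17)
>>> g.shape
(5, 19, 11)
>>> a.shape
(2, 5, 37)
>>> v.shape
(2, 2, 2, 11)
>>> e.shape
(11, 2, 2, 5)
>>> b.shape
()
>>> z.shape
(17, 5)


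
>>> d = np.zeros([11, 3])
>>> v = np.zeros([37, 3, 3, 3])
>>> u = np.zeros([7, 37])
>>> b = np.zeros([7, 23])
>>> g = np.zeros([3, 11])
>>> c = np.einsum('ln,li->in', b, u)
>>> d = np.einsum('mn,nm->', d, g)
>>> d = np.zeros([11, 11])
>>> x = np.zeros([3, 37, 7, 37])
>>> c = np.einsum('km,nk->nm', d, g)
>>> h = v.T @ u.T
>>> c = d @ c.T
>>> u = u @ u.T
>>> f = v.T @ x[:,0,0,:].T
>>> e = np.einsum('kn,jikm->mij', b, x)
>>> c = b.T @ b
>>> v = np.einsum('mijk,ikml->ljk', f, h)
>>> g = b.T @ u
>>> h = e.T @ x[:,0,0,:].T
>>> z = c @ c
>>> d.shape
(11, 11)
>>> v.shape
(7, 3, 3)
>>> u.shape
(7, 7)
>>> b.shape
(7, 23)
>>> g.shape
(23, 7)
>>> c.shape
(23, 23)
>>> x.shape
(3, 37, 7, 37)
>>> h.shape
(3, 37, 3)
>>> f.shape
(3, 3, 3, 3)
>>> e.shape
(37, 37, 3)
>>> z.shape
(23, 23)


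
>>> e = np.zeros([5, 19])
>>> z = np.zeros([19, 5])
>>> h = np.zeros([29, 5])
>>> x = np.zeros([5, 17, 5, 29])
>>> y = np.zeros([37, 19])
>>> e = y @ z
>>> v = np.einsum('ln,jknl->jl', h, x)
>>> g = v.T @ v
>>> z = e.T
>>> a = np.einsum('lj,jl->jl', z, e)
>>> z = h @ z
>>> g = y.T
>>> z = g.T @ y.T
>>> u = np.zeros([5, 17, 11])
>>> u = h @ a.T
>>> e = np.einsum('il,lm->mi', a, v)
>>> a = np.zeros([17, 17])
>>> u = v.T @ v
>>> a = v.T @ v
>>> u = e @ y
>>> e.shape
(29, 37)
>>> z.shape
(37, 37)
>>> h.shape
(29, 5)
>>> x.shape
(5, 17, 5, 29)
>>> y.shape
(37, 19)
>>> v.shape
(5, 29)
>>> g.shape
(19, 37)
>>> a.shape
(29, 29)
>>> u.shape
(29, 19)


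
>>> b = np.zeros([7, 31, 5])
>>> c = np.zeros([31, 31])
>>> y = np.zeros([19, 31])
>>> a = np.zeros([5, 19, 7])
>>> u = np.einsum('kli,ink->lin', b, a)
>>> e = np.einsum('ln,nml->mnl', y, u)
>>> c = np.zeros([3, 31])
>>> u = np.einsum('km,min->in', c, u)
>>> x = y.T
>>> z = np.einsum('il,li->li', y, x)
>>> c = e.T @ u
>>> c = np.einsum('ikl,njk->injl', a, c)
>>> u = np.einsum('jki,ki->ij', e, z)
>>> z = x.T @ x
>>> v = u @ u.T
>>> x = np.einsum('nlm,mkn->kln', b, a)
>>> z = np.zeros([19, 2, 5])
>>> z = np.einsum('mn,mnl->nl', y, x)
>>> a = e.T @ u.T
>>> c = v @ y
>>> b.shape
(7, 31, 5)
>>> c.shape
(19, 31)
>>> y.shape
(19, 31)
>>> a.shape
(19, 31, 19)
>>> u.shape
(19, 5)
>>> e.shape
(5, 31, 19)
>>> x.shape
(19, 31, 7)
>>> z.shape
(31, 7)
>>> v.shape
(19, 19)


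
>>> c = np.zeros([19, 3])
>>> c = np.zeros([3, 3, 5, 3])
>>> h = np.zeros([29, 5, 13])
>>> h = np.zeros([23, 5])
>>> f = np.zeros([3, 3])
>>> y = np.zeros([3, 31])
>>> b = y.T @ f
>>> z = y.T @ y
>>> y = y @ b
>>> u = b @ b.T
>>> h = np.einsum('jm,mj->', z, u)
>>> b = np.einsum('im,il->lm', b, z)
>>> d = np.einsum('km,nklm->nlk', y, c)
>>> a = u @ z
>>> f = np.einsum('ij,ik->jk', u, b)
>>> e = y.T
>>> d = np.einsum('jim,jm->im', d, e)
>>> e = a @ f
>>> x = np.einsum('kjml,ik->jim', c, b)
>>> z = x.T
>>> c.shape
(3, 3, 5, 3)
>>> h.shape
()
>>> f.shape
(31, 3)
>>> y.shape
(3, 3)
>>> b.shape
(31, 3)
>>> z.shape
(5, 31, 3)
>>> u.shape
(31, 31)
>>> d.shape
(5, 3)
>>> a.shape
(31, 31)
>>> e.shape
(31, 3)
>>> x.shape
(3, 31, 5)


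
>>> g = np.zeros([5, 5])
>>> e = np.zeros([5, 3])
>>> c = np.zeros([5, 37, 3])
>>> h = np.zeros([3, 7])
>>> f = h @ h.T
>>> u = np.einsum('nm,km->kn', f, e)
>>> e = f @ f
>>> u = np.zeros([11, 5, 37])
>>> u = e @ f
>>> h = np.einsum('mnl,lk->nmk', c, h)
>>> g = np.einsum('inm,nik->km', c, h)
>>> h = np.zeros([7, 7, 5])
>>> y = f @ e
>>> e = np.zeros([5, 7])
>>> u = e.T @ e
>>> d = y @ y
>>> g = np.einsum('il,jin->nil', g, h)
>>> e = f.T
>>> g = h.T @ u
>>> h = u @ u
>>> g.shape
(5, 7, 7)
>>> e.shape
(3, 3)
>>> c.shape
(5, 37, 3)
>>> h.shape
(7, 7)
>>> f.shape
(3, 3)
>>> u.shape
(7, 7)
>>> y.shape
(3, 3)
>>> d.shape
(3, 3)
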